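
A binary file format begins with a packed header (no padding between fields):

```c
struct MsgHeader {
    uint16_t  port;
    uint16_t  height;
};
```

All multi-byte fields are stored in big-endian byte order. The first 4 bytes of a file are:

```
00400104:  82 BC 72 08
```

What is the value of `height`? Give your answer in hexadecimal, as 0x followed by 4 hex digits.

0x7208

`height` follows `port` (2 bytes), so it starts at byte offset 2 and occupies 2 bytes.
Bytes at offsets 2..3: 72 08.
Big-endian stores the most-significant byte at the lowest address.
The bytes are already most-significant first: 0x7208.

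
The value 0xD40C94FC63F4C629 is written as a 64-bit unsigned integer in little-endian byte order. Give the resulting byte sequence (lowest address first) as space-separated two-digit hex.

29 C6 F4 63 FC 94 0C D4

Split into bytes (most-significant first): D4 0C 94 FC 63 F4 C6 29.
Little-endian stores the least-significant byte at the lowest address.
So at ascending addresses the bytes are 29 C6 F4 63 FC 94 0C D4.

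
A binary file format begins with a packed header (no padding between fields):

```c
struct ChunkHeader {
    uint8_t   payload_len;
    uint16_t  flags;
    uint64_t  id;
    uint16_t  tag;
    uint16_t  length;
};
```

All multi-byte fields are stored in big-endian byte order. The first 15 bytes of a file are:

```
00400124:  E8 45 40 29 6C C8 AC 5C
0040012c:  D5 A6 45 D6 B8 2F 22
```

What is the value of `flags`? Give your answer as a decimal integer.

`flags` follows `payload_len` (1 byte), so it starts at byte offset 1 and occupies 2 bytes.
Bytes at offsets 1..2: 45 40.
In big-endian order the high byte comes first in memory.
The bytes are already most-significant first: 0x4540.
0x4540 = 17728.

17728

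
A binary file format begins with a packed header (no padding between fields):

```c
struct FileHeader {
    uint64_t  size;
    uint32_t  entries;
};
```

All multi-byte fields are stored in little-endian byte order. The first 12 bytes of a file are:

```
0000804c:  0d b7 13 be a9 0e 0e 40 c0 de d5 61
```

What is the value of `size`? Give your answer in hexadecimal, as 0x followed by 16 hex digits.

0x400E0EA9BE13B70D

`size` is the first field, at byte offset 0, occupying 8 bytes.
Bytes at offsets 0..7: 0D B7 13 BE A9 0E 0E 40.
In little-endian order the low byte comes first in memory.
Reassemble most-significant byte first: 40 0E 0E A9 BE 13 B7 0D → 0x400E0EA9BE13B70D.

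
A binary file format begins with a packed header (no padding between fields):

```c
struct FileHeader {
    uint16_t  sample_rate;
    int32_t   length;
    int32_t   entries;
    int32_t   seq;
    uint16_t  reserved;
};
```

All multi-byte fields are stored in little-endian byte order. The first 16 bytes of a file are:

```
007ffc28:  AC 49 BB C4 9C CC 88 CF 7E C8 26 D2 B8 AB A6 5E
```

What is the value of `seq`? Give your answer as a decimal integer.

-1413950938

`seq` follows `sample_rate` (2 B), `length` (4 B), `entries` (4 B), so it starts at offset 2 + 4 + 4 = 10 and occupies 4 bytes.
Bytes at offsets 10..13: 26 D2 B8 AB.
Little-endian: lowest address holds the least-significant byte.
Reassemble most-significant byte first: AB B8 D2 26 → 0xABB8D226.
Top bit is set, so as a signed 32-bit value this is 0xABB8D226 − 2^32 = -1413950938.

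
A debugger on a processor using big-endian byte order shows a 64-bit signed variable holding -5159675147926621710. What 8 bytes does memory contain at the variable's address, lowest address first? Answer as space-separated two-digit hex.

Two's complement of -5159675147926621710 in 64 bits: 5159675147926621710 = 0x479AD935BC93CE0E; invert → 0xB86526CA436C31F1; add 1 → 0xB86526CA436C31F2.
Split into bytes (most-significant first): B8 65 26 CA 43 6C 31 F2.
Big-endian: lowest address holds the most-significant byte.
So the memory order matches the most-significant-first order: B8 65 26 CA 43 6C 31 F2.

B8 65 26 CA 43 6C 31 F2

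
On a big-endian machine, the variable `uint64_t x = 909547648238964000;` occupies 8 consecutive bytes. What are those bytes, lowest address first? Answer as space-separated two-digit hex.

909547648238964000 in hexadecimal, padded to 64 bits, is 0x0C9F5CC45F934D20.
Split into bytes (most-significant first): 0C 9F 5C C4 5F 93 4D 20.
Big-endian stores the most-significant byte at the lowest address.
So the memory order matches the most-significant-first order: 0C 9F 5C C4 5F 93 4D 20.

0C 9F 5C C4 5F 93 4D 20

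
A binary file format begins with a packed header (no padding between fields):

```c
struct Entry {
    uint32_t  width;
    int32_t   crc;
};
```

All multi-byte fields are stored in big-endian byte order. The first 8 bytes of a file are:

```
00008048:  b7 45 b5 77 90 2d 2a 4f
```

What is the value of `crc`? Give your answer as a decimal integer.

-1876088241

`crc` follows `width` (4 bytes), so it starts at byte offset 4 and occupies 4 bytes.
Bytes at offsets 4..7: 90 2D 2A 4F.
In big-endian order the high byte comes first in memory.
The bytes are already most-significant first: 0x902D2A4F.
Top bit is set, so as a signed 32-bit value this is 0x902D2A4F − 2^32 = -1876088241.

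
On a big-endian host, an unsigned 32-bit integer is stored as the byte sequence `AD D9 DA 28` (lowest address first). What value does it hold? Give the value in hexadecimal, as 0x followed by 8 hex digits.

Big-endian stores the most-significant byte at the lowest address.
The bytes are already most-significant first: 0xADD9DA28.

0xADD9DA28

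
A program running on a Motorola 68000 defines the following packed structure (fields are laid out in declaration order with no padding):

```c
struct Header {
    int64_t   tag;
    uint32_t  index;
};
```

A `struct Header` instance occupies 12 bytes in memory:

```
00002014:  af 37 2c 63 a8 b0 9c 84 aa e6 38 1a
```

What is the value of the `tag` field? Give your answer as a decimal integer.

-5821135186809545596

`tag` is the first field, at byte offset 0, occupying 8 bytes.
Bytes at offsets 0..7: AF 37 2C 63 A8 B0 9C 84.
In big-endian order the high byte comes first in memory.
The bytes are already most-significant first: 0xAF372C63A8B09C84.
Top bit is set, so as a signed 64-bit value this is 0xAF372C63A8B09C84 − 2^64 = -5821135186809545596.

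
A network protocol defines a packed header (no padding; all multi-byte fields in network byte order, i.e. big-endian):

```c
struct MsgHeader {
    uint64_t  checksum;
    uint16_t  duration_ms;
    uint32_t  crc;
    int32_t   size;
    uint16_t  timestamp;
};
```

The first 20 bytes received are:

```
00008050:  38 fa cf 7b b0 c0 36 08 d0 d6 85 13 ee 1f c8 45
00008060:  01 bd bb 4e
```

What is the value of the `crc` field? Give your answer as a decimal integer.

`crc` follows `checksum` (8 B), `duration_ms` (2 B), so it starts at offset 8 + 2 = 10 and occupies 4 bytes.
Bytes at offsets 10..13: 85 13 EE 1F.
In big-endian order the high byte comes first in memory.
The bytes are already most-significant first: 0x8513EE1F.
0x8513EE1F = 2232675871.

2232675871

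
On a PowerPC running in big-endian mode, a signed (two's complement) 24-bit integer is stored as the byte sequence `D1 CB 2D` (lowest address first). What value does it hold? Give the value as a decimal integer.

Big-endian stores the most-significant byte at the lowest address.
The bytes are already most-significant first: 0xD1CB2D.
Top bit is set, so as a signed 24-bit value this is 0xD1CB2D − 2^24 = -3028179.

-3028179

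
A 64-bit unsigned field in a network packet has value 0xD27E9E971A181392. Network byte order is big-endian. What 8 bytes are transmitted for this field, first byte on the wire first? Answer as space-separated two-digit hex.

Split into bytes (most-significant first): D2 7E 9E 97 1A 18 13 92.
Big-endian: lowest address holds the most-significant byte.
So the memory order matches the most-significant-first order: D2 7E 9E 97 1A 18 13 92.

D2 7E 9E 97 1A 18 13 92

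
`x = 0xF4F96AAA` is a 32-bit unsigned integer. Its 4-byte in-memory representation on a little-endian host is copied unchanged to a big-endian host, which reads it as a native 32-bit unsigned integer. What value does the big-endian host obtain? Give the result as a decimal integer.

Stored little-endian, the bytes at ascending addresses are AA 6A F9 F4.
Read back as big-endian, the last byte is least significant, giving 0xAA6AF9F4.
0xAA6AF9F4 = 2859137524.

2859137524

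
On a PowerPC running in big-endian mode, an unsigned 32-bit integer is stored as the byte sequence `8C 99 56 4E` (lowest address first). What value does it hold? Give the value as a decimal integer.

2358859342

In big-endian order the high byte comes first in memory.
The bytes are already most-significant first: 0x8C99564E.
0x8C99564E = 2358859342.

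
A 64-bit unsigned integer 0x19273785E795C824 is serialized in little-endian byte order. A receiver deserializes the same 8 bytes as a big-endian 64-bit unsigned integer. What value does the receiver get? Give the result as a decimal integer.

2650533202312505113

Stored little-endian, the bytes at ascending addresses are 24 C8 95 E7 85 37 27 19.
Read back as big-endian, the last byte is least significant, giving 0x24C895E785372719.
0x24C895E785372719 = 2650533202312505113.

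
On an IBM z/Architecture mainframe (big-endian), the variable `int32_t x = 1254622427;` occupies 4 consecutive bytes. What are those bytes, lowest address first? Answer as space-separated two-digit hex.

1254622427 in hexadecimal, padded to 32 bits, is 0x4AC804DB.
Split into bytes (most-significant first): 4A C8 04 DB.
In big-endian order the high byte comes first in memory.
So the memory order matches the most-significant-first order: 4A C8 04 DB.

4A C8 04 DB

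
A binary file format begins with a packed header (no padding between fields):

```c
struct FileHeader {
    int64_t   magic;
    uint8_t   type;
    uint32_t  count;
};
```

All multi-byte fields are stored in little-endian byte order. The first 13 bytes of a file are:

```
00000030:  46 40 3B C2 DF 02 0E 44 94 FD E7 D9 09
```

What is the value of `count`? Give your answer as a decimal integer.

165275645

`count` follows `magic` (8 B), `type` (1 B), so it starts at offset 8 + 1 = 9 and occupies 4 bytes.
Bytes at offsets 9..12: FD E7 D9 09.
In little-endian order the low byte comes first in memory.
Reassemble most-significant byte first: 09 D9 E7 FD → 0x09D9E7FD.
0x09D9E7FD = 165275645.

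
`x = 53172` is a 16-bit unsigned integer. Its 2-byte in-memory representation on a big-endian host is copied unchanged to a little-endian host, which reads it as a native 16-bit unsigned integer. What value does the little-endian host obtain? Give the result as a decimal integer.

46287

53172 in 16-bit hexadecimal is 0xCFB4.
Stored big-endian, the bytes at ascending addresses are CF B4.
Read back as little-endian, the first byte is least significant, giving 0xB4CF.
0xB4CF = 46287.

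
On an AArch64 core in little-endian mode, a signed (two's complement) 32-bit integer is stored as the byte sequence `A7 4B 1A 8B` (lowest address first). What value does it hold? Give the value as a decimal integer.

Little-endian stores the least-significant byte at the lowest address.
Reassemble most-significant byte first: 8B 1A 4B A7 → 0x8B1A4BA7.
Top bit is set, so as a signed 32-bit value this is 0x8B1A4BA7 − 2^32 = -1961210969.

-1961210969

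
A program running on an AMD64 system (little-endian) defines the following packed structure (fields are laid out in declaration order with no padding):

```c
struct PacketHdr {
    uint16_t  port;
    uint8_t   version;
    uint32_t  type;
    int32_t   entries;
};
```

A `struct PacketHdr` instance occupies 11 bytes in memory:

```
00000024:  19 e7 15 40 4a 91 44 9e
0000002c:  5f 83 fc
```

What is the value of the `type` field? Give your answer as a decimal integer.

1150372416

`type` follows `port` (2 B), `version` (1 B), so it starts at offset 2 + 1 = 3 and occupies 4 bytes.
Bytes at offsets 3..6: 40 4A 91 44.
In little-endian order the low byte comes first in memory.
Reassemble most-significant byte first: 44 91 4A 40 → 0x44914A40.
0x44914A40 = 1150372416.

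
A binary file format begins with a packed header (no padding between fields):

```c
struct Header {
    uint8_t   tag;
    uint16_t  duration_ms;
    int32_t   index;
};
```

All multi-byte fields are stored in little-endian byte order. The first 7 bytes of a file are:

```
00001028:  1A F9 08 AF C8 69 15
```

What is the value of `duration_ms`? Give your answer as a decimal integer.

2297

`duration_ms` follows `tag` (1 byte), so it starts at byte offset 1 and occupies 2 bytes.
Bytes at offsets 1..2: F9 08.
Little-endian: lowest address holds the least-significant byte.
Reassemble most-significant byte first: 08 F9 → 0x08F9.
0x08F9 = 2297.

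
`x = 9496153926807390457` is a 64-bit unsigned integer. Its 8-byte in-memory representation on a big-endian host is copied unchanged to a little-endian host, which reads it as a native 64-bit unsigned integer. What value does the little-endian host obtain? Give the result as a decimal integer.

9496153926807390457 in 64-bit hexadecimal is 0x83C91DAF03C908F9.
Stored big-endian, the bytes at ascending addresses are 83 C9 1D AF 03 C9 08 F9.
Read back as little-endian, the first byte is least significant, giving 0xF908C903AF1DC983.
0xF908C903AF1DC983 = 17944813732917791107.

17944813732917791107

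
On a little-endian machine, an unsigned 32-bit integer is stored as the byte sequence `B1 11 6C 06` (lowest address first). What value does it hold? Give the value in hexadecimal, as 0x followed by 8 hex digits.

0x066C11B1

Little-endian: lowest address holds the least-significant byte.
Reassemble most-significant byte first: 06 6C 11 B1 → 0x066C11B1.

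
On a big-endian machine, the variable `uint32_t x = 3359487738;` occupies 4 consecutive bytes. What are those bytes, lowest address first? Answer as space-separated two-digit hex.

3359487738 in hexadecimal, padded to 32 bits, is 0xC83DB6FA.
Split into bytes (most-significant first): C8 3D B6 FA.
Big-endian stores the most-significant byte at the lowest address.
So the memory order matches the most-significant-first order: C8 3D B6 FA.

C8 3D B6 FA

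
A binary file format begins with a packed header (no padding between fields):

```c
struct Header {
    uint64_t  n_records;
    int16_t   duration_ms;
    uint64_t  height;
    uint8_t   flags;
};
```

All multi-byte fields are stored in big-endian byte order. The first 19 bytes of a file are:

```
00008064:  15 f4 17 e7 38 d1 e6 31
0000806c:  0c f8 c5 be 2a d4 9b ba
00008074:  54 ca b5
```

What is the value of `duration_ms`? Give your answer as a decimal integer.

3320

`duration_ms` follows `n_records` (8 bytes), so it starts at byte offset 8 and occupies 2 bytes.
Bytes at offsets 8..9: 0C F8.
Big-endian stores the most-significant byte at the lowest address.
The bytes are already most-significant first: 0x0CF8.
0x0CF8 = 3320.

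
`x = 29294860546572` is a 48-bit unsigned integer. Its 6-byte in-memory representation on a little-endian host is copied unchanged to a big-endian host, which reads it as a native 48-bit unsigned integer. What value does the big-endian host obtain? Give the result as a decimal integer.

13961894143002

29294860546572 in 48-bit hexadecimal is 0x1AA4BDC1B20C.
Stored little-endian, the bytes at ascending addresses are 0C B2 C1 BD A4 1A.
Read back as big-endian, the last byte is least significant, giving 0x0CB2C1BDA41A.
0x0CB2C1BDA41A = 13961894143002.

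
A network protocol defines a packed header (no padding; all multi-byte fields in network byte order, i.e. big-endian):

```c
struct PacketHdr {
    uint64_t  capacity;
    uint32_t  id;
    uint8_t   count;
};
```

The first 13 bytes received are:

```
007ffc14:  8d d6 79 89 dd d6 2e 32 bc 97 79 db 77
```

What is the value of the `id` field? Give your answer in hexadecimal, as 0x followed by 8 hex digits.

`id` follows `capacity` (8 bytes), so it starts at byte offset 8 and occupies 4 bytes.
Bytes at offsets 8..11: BC 97 79 DB.
In big-endian order the high byte comes first in memory.
The bytes are already most-significant first: 0xBC9779DB.

0xBC9779DB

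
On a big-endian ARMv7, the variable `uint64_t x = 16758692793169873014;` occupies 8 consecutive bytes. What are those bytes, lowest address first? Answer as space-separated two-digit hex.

E8 92 D6 4D D4 CA 08 76

16758692793169873014 in hexadecimal, padded to 64 bits, is 0xE892D64DD4CA0876.
Split into bytes (most-significant first): E8 92 D6 4D D4 CA 08 76.
Big-endian stores the most-significant byte at the lowest address.
So the memory order matches the most-significant-first order: E8 92 D6 4D D4 CA 08 76.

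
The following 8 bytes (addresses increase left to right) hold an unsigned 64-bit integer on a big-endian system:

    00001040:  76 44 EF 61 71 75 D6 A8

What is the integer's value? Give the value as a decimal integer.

Big-endian stores the most-significant byte at the lowest address.
The bytes are already most-significant first: 0x7644EF617175D6A8.
0x7644EF617175D6A8 = 8522199596686235304.

8522199596686235304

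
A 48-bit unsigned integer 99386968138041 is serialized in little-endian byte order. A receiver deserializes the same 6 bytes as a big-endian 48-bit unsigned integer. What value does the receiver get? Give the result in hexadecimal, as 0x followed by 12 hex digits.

0x3961EE54645A

99386968138041 in 48-bit hexadecimal is 0x5A6454EE6139.
Stored little-endian, the bytes at ascending addresses are 39 61 EE 54 64 5A.
Read back as big-endian, the last byte is least significant, giving 0x3961EE54645A.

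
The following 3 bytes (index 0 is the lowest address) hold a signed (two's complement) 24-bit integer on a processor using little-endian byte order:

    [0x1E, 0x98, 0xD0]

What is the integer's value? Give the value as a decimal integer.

In little-endian order the low byte comes first in memory.
Reassemble most-significant byte first: D0 98 1E → 0xD0981E.
Top bit is set, so as a signed 24-bit value this is 0xD0981E − 2^24 = -3106786.

-3106786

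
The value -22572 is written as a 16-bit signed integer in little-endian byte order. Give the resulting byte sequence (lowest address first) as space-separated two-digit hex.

D4 A7

Two's complement of -22572 in 16 bits: 22572 = 0x582C; invert → 0xA7D3; add 1 → 0xA7D4.
Split into bytes (most-significant first): A7 D4.
Little-endian stores the least-significant byte at the lowest address.
So at ascending addresses the bytes are D4 A7.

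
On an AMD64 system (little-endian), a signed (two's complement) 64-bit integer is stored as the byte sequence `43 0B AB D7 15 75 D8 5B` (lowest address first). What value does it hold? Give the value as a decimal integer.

In little-endian order the low byte comes first in memory.
Reassemble most-significant byte first: 5B D8 75 15 D7 AB 0B 43 → 0x5BD87515D7AB0B43.
0x5BD87515D7AB0B43 = 6618168389094017859.

6618168389094017859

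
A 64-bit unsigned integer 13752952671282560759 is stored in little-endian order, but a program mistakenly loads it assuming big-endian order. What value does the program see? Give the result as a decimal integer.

17833848360441601214

13752952671282560759 in 64-bit hexadecimal is 0xBEDC4D96988E7EF7.
Stored little-endian, the bytes at ascending addresses are F7 7E 8E 98 96 4D DC BE.
Read back as big-endian, the last byte is least significant, giving 0xF77E8E98964DDCBE.
0xF77E8E98964DDCBE = 17833848360441601214.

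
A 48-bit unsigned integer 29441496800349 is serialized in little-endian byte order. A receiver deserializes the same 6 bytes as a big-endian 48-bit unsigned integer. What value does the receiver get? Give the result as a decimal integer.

29441496800349 in 48-bit hexadecimal is 0x1AC6E1F55C5D.
Stored little-endian, the bytes at ascending addresses are 5D 5C F5 E1 C6 1A.
Read back as big-endian, the last byte is least significant, giving 0x5D5CF5E1C61A.
0x5D5CF5E1C61A = 102653843588634.

102653843588634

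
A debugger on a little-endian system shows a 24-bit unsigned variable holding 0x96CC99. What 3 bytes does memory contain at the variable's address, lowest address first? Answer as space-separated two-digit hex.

Split into bytes (most-significant first): 96 CC 99.
Little-endian: lowest address holds the least-significant byte.
So at ascending addresses the bytes are 99 CC 96.

99 CC 96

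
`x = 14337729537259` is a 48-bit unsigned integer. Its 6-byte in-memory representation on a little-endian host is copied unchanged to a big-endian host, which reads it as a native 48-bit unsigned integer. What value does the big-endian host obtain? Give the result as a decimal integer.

14337729537259 in 48-bit hexadecimal is 0x0D0A4346A4EB.
Stored little-endian, the bytes at ascending addresses are EB A4 46 43 0A 0D.
Read back as big-endian, the last byte is least significant, giving 0xEBA446430A0D.
0xEBA446430A0D = 259090785962509.

259090785962509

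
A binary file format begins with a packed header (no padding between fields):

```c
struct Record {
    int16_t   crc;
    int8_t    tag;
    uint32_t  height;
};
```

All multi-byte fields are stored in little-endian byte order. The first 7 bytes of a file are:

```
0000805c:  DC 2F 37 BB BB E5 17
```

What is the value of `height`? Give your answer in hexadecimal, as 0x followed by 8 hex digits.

`height` follows `crc` (2 B), `tag` (1 B), so it starts at offset 2 + 1 = 3 and occupies 4 bytes.
Bytes at offsets 3..6: BB BB E5 17.
Little-endian: lowest address holds the least-significant byte.
Reassemble most-significant byte first: 17 E5 BB BB → 0x17E5BBBB.

0x17E5BBBB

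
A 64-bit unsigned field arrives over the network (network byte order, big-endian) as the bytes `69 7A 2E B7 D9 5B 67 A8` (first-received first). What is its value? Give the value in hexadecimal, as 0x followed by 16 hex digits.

Big-endian: lowest address holds the most-significant byte.
The bytes are already most-significant first: 0x697A2EB7D95B67A8.

0x697A2EB7D95B67A8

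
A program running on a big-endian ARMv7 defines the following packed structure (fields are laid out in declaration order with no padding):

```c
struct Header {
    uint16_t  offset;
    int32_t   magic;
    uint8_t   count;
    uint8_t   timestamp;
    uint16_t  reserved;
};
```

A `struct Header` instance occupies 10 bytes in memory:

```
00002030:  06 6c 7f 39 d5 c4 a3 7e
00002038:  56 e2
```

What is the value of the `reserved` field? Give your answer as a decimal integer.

22242

`reserved` follows `offset` (2 B), `magic` (4 B), `count` (1 B), `timestamp` (1 B), so it starts at offset 2 + 4 + 1 + 1 = 8 and occupies 2 bytes.
Bytes at offsets 8..9: 56 E2.
In big-endian order the high byte comes first in memory.
The bytes are already most-significant first: 0x56E2.
0x56E2 = 22242.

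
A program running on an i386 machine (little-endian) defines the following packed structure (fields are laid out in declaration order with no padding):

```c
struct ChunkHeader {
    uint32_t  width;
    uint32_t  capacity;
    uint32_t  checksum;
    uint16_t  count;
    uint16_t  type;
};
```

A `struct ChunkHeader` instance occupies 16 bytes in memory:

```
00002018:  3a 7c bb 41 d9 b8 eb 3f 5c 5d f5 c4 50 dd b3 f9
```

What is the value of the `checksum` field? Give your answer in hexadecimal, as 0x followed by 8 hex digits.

0xC4F55D5C

`checksum` follows `width` (4 B), `capacity` (4 B), so it starts at offset 4 + 4 = 8 and occupies 4 bytes.
Bytes at offsets 8..11: 5C 5D F5 C4.
In little-endian order the low byte comes first in memory.
Reassemble most-significant byte first: C4 F5 5D 5C → 0xC4F55D5C.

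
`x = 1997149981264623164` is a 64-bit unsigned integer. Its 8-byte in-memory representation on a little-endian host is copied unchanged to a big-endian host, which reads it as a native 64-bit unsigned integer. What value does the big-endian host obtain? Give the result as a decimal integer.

1997149981264623164 in 64-bit hexadecimal is 0x1BB74D539C74B63C.
Stored little-endian, the bytes at ascending addresses are 3C B6 74 9C 53 4D B7 1B.
Read back as big-endian, the last byte is least significant, giving 0x3CB6749C534DB71B.
0x3CB6749C534DB71B = 4374812302798337819.

4374812302798337819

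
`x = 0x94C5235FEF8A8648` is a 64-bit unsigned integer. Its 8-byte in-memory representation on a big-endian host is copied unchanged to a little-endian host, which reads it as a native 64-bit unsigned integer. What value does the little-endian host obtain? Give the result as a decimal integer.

Stored big-endian, the bytes at ascending addresses are 94 C5 23 5F EF 8A 86 48.
Read back as little-endian, the first byte is least significant, giving 0x48868AEF5F23C594.
0x48868AEF5F23C594 = 5226017178308035988.

5226017178308035988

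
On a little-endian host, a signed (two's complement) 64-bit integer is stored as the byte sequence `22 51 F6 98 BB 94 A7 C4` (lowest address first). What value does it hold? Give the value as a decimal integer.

Little-endian stores the least-significant byte at the lowest address.
Reassemble most-significant byte first: C4 A7 94 BB 98 F6 51 22 → 0xC4A794BB98F65122.
Top bit is set, so as a signed 64-bit value this is 0xC4A794BB98F65122 − 2^64 = -4276285787718921950.

-4276285787718921950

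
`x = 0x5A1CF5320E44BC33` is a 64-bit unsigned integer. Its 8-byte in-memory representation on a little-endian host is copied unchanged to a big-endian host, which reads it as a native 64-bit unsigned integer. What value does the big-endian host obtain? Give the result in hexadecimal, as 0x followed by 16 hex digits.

0x33BC440E32F51C5A

Stored little-endian, the bytes at ascending addresses are 33 BC 44 0E 32 F5 1C 5A.
Read back as big-endian, the last byte is least significant, giving 0x33BC440E32F51C5A.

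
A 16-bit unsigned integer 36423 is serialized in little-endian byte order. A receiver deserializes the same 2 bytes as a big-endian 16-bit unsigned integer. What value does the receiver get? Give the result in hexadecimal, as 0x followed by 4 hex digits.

36423 in 16-bit hexadecimal is 0x8E47.
Stored little-endian, the bytes at ascending addresses are 47 8E.
Read back as big-endian, the last byte is least significant, giving 0x478E.

0x478E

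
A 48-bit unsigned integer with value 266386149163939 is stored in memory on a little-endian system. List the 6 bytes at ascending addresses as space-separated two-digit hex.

266386149163939 in hexadecimal, padded to 48 bits, is 0xF246DBCB43A3.
Split into bytes (most-significant first): F2 46 DB CB 43 A3.
Little-endian: lowest address holds the least-significant byte.
So at ascending addresses the bytes are A3 43 CB DB 46 F2.

A3 43 CB DB 46 F2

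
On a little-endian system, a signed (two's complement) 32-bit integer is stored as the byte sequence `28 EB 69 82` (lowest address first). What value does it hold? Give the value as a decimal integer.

Little-endian: lowest address holds the least-significant byte.
Reassemble most-significant byte first: 82 69 EB 28 → 0x8269EB28.
Top bit is set, so as a signed 32-bit value this is 0x8269EB28 − 2^32 = -2106987736.

-2106987736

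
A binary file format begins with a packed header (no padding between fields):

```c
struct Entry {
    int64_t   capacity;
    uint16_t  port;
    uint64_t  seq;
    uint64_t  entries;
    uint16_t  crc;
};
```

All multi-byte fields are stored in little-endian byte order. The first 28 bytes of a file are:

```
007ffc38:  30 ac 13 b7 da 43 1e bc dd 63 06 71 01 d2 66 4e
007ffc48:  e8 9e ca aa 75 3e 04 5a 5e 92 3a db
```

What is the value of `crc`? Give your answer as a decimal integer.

`crc` follows `capacity` (8 B), `port` (2 B), `seq` (8 B), `entries` (8 B), so it starts at offset 8 + 2 + 8 + 8 = 26 and occupies 2 bytes.
Bytes at offsets 26..27: 3A DB.
In little-endian order the low byte comes first in memory.
Reassemble most-significant byte first: DB 3A → 0xDB3A.
0xDB3A = 56122.

56122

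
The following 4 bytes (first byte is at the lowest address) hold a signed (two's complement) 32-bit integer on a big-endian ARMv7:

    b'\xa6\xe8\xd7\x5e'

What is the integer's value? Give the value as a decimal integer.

-1494689954

Big-endian: lowest address holds the most-significant byte.
The bytes are already most-significant first: 0xA6E8D75E.
Top bit is set, so as a signed 32-bit value this is 0xA6E8D75E − 2^32 = -1494689954.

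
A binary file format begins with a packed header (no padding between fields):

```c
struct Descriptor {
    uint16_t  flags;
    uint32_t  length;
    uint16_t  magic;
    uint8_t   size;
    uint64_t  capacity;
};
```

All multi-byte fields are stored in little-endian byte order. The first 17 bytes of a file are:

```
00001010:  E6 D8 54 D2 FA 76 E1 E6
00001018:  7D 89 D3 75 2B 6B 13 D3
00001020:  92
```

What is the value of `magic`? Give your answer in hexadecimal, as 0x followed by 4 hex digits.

0xE6E1

`magic` follows `flags` (2 B), `length` (4 B), so it starts at offset 2 + 4 = 6 and occupies 2 bytes.
Bytes at offsets 6..7: E1 E6.
Little-endian: lowest address holds the least-significant byte.
Reassemble most-significant byte first: E6 E1 → 0xE6E1.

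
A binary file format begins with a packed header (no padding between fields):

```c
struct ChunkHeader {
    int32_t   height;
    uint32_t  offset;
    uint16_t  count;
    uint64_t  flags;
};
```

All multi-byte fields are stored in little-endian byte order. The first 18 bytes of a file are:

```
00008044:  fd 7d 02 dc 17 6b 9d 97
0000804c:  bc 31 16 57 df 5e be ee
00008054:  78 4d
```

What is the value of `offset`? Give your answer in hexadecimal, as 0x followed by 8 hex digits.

0x979D6B17

`offset` follows `height` (4 bytes), so it starts at byte offset 4 and occupies 4 bytes.
Bytes at offsets 4..7: 17 6B 9D 97.
In little-endian order the low byte comes first in memory.
Reassemble most-significant byte first: 97 9D 6B 17 → 0x979D6B17.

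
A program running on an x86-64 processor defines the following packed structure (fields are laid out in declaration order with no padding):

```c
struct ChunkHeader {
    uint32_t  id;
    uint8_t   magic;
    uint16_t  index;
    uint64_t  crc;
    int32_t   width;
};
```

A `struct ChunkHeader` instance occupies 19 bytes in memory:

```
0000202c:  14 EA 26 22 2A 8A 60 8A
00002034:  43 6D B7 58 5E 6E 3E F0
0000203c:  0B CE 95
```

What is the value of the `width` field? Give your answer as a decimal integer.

-1781658640

`width` follows `id` (4 B), `magic` (1 B), `index` (2 B), `crc` (8 B), so it starts at offset 4 + 1 + 2 + 8 = 15 and occupies 4 bytes.
Bytes at offsets 15..18: F0 0B CE 95.
Little-endian: lowest address holds the least-significant byte.
Reassemble most-significant byte first: 95 CE 0B F0 → 0x95CE0BF0.
Top bit is set, so as a signed 32-bit value this is 0x95CE0BF0 − 2^32 = -1781658640.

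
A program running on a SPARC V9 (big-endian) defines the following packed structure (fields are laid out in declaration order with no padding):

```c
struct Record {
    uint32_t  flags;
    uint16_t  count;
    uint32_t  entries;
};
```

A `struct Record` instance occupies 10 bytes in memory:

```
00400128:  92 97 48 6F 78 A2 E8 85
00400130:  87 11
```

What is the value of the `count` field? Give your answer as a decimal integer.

30882

`count` follows `flags` (4 bytes), so it starts at byte offset 4 and occupies 2 bytes.
Bytes at offsets 4..5: 78 A2.
Big-endian stores the most-significant byte at the lowest address.
The bytes are already most-significant first: 0x78A2.
0x78A2 = 30882.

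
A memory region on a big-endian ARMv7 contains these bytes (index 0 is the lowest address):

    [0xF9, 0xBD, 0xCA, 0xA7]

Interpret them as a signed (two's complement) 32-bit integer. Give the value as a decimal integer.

In big-endian order the high byte comes first in memory.
The bytes are already most-significant first: 0xF9BDCAA7.
Top bit is set, so as a signed 32-bit value this is 0xF9BDCAA7 − 2^32 = -105002329.

-105002329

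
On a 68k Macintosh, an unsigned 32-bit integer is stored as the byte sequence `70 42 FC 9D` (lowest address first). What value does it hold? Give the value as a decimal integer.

Big-endian stores the most-significant byte at the lowest address.
The bytes are already most-significant first: 0x7042FC9D.
0x7042FC9D = 1883438237.

1883438237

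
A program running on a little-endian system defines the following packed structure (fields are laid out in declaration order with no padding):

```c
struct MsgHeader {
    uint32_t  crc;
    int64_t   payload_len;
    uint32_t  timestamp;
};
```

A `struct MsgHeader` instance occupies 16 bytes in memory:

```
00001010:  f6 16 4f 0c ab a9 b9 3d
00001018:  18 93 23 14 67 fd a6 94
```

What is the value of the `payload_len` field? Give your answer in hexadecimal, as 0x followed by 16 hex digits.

`payload_len` follows `crc` (4 bytes), so it starts at byte offset 4 and occupies 8 bytes.
Bytes at offsets 4..11: AB A9 B9 3D 18 93 23 14.
Little-endian: lowest address holds the least-significant byte.
Reassemble most-significant byte first: 14 23 93 18 3D B9 A9 AB → 0x142393183DB9A9AB.

0x142393183DB9A9AB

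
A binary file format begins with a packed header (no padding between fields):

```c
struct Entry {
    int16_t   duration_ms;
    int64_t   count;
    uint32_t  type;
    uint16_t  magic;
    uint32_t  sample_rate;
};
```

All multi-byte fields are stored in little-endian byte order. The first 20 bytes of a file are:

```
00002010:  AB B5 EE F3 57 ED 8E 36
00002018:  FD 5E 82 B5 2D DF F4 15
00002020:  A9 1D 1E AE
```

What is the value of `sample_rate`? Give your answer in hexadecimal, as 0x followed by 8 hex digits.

0xAE1E1DA9

`sample_rate` follows `duration_ms` (2 B), `count` (8 B), `type` (4 B), `magic` (2 B), so it starts at offset 2 + 8 + 4 + 2 = 16 and occupies 4 bytes.
Bytes at offsets 16..19: A9 1D 1E AE.
In little-endian order the low byte comes first in memory.
Reassemble most-significant byte first: AE 1E 1D A9 → 0xAE1E1DA9.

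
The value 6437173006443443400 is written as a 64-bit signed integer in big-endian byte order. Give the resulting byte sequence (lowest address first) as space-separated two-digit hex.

59 55 6E BE 66 CB 74 C8

6437173006443443400 in hexadecimal, padded to 64 bits, is 0x59556EBE66CB74C8.
Split into bytes (most-significant first): 59 55 6E BE 66 CB 74 C8.
In big-endian order the high byte comes first in memory.
So the memory order matches the most-significant-first order: 59 55 6E BE 66 CB 74 C8.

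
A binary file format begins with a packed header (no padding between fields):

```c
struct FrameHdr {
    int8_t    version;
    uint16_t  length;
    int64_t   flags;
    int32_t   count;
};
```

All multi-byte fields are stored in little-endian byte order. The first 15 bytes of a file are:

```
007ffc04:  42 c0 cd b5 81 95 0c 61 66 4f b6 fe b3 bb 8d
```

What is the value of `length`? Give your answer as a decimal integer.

52672

`length` follows `version` (1 byte), so it starts at byte offset 1 and occupies 2 bytes.
Bytes at offsets 1..2: C0 CD.
Little-endian: lowest address holds the least-significant byte.
Reassemble most-significant byte first: CD C0 → 0xCDC0.
0xCDC0 = 52672.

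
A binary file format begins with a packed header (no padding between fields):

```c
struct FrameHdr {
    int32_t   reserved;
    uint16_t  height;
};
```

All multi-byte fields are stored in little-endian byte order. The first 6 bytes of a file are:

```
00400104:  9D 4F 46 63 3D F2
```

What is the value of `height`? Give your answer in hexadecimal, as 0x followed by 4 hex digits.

`height` follows `reserved` (4 bytes), so it starts at byte offset 4 and occupies 2 bytes.
Bytes at offsets 4..5: 3D F2.
In little-endian order the low byte comes first in memory.
Reassemble most-significant byte first: F2 3D → 0xF23D.

0xF23D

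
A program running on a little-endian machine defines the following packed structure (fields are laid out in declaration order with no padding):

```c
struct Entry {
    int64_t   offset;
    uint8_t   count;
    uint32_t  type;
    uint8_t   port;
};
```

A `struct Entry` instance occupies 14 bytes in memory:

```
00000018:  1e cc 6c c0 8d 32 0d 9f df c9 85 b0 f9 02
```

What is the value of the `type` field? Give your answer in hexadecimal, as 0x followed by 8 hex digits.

0xF9B085C9

`type` follows `offset` (8 B), `count` (1 B), so it starts at offset 8 + 1 = 9 and occupies 4 bytes.
Bytes at offsets 9..12: C9 85 B0 F9.
In little-endian order the low byte comes first in memory.
Reassemble most-significant byte first: F9 B0 85 C9 → 0xF9B085C9.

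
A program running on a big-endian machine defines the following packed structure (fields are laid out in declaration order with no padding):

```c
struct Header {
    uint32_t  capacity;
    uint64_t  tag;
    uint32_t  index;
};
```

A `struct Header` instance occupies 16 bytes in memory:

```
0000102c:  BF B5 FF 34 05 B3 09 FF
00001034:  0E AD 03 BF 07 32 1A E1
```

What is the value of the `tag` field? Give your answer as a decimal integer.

410682982088377279

`tag` follows `capacity` (4 bytes), so it starts at byte offset 4 and occupies 8 bytes.
Bytes at offsets 4..11: 05 B3 09 FF 0E AD 03 BF.
Big-endian stores the most-significant byte at the lowest address.
The bytes are already most-significant first: 0x05B309FF0EAD03BF.
0x05B309FF0EAD03BF = 410682982088377279.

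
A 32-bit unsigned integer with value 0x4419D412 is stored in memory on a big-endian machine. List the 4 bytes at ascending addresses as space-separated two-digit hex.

Split into bytes (most-significant first): 44 19 D4 12.
Big-endian: lowest address holds the most-significant byte.
So the memory order matches the most-significant-first order: 44 19 D4 12.

44 19 D4 12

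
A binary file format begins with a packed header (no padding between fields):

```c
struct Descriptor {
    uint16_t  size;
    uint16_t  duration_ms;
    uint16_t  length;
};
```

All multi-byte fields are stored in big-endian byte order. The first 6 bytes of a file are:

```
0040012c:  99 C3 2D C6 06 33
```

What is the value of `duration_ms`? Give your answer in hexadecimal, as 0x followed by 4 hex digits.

0x2DC6

`duration_ms` follows `size` (2 bytes), so it starts at byte offset 2 and occupies 2 bytes.
Bytes at offsets 2..3: 2D C6.
Big-endian stores the most-significant byte at the lowest address.
The bytes are already most-significant first: 0x2DC6.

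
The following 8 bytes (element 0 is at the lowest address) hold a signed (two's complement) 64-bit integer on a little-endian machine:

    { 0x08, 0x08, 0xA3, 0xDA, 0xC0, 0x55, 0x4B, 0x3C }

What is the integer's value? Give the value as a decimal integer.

Little-endian: lowest address holds the least-significant byte.
Reassemble most-significant byte first: 3C 4B 55 C0 DA A3 08 08 → 0x3C4B55C0DAA30808.
0x3C4B55C0DAA30808 = 4344660552319174664.

4344660552319174664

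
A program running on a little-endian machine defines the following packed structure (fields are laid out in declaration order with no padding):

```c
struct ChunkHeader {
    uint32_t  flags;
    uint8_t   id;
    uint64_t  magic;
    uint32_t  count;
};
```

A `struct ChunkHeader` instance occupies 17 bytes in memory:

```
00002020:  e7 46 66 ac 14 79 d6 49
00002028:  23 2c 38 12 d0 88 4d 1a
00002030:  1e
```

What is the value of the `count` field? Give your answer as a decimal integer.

`count` follows `flags` (4 B), `id` (1 B), `magic` (8 B), so it starts at offset 4 + 1 + 8 = 13 and occupies 4 bytes.
Bytes at offsets 13..16: 88 4D 1A 1E.
Little-endian: lowest address holds the least-significant byte.
Reassemble most-significant byte first: 1E 1A 4D 88 → 0x1E1A4D88.
0x1E1A4D88 = 505040264.

505040264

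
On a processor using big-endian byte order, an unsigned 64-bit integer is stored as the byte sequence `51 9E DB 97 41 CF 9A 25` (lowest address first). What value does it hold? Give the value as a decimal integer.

Big-endian stores the most-significant byte at the lowest address.
The bytes are already most-significant first: 0x519EDB9741CF9A25.
0x519EDB9741CF9A25 = 5881379606083115557.

5881379606083115557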